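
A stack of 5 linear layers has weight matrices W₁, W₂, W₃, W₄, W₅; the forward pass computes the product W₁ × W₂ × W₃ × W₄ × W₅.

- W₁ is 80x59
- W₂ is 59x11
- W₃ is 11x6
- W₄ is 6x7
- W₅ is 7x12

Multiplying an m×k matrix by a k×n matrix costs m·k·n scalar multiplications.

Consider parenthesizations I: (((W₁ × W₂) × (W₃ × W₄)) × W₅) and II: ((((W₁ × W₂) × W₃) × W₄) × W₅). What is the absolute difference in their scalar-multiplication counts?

2018

Order I = (((W₁ × W₂) × (W₃ × W₄)) × W₅): (W₁ × W₂): 80×59 by 59×11 → 80×11, cost 80·59·11 = 51920; (W₃ × W₄): 11×6 by 6×7 → 11×7, cost 11·6·7 = 462; ((W₁ × W₂) × (W₃ × W₄)): 80×11 by 11×7 → 80×7, cost 80·11·7 = 6160; cumulative 58542; (((W₁ × W₂) × (W₃ × W₄)) × W₅): 80×7 by 7×12 → 80×12, cost 80·7·12 = 6720; cumulative 65262. Total 65262.
Order II = ((((W₁ × W₂) × W₃) × W₄) × W₅): (W₁ × W₂): 80×59 by 59×11 → 80×11, cost 80·59·11 = 51920; ((W₁ × W₂) × W₃): 80×11 by 11×6 → 80×6, cost 80·11·6 = 5280; cumulative 57200; (((W₁ × W₂) × W₃) × W₄): 80×6 by 6×7 → 80×7, cost 80·6·7 = 3360; cumulative 60560; ((((W₁ × W₂) × W₃) × W₄) × W₅): 80×7 by 7×12 → 80×12, cost 80·7·12 = 6720; cumulative 67280. Total 67280.
Difference: |65262 − 67280| = 2018.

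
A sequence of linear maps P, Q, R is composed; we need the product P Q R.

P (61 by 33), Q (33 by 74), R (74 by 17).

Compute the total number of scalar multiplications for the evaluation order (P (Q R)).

75735

(Q R): 33×74 by 74×17 → 33×17, cost 33·74·17 = 41514
(P (Q R)): 61×33 by 33×17 → 61×17, cost 61·33·17 = 34221; cumulative 75735
Total: 75735 scalar multiplications.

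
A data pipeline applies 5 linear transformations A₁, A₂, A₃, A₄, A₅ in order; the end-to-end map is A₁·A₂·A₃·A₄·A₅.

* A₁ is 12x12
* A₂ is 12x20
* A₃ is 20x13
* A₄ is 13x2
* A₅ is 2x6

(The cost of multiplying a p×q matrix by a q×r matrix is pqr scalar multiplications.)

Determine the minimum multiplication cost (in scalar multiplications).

Adjacent pairs: A₁A₂ = 12·12·20 = 2880; A₂A₃ = 12·20·13 = 3120; A₃A₄ = 20·13·2 = 520; A₄A₅ = 13·2·6 = 156.
Length 3: A₁..A₃: k=1: 0+3120+12·12·13=4992; k=2: 2880+0+12·20·13=6000 → min 4992 | A₂..A₄: k=2: 0+520+12·20·2=1000; k=3: 3120+0+12·13·2=3432 → min 1000 | A₃..A₅: k=3: 0+156+20·13·6=1716; k=4: 520+0+20·2·6=760 → min 760.
Length 4: A₁..A₄: k=1: 0+1000+12·12·2=1288; k=2: 2880+520+12·20·2=3880; k=3: 4992+0+12·13·2=5304 → min 1288 | A₂..A₅: k=2: 0+760+12·20·6=2200; k=3: 3120+156+12·13·6=4212; k=4: 1000+0+12·2·6=1144 → min 1144.
Length 5: A₁..A₅: k=1: 0+1144+12·12·6=2008; k=2: 2880+760+12·20·6=5080; k=3: 4992+156+12·13·6=6084; k=4: 1288+0+12·2·6=1432 → min 1432.
Optimal order: ((A₁·(A₂·(A₃·A₄)))·A₅) with cost 1432.

1432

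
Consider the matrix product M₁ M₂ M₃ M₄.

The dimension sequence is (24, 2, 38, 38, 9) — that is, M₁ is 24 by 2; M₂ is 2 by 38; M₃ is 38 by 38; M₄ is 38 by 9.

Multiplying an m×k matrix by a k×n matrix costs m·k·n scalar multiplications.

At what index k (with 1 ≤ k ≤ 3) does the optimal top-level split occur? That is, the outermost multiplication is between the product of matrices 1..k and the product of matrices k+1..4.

Adjacent pairs: M₁M₂ = 24·2·38 = 1824; M₂M₃ = 2·38·38 = 2888; M₃M₄ = 38·38·9 = 12996.
Length 3: M₁..M₃: k=1: 0+2888+24·2·38=4712; k=2: 1824+0+24·38·38=36480 → min 4712 | M₂..M₄: k=2: 0+12996+2·38·9=13680; k=3: 2888+0+2·38·9=3572 → min 3572.
Top-level splits: k=1: (M₁..M₁)·(M₂..M₄) → 0+3572+24·2·9 = 4004; k=2: (M₁..M₂)·(M₃..M₄) → 1824+12996+24·38·9 = 23028; k=3: (M₁..M₃)·(M₄..M₄) → 4712+0+24·38·9 = 12920.
Best split is after M₁, i.e. k = 1.

1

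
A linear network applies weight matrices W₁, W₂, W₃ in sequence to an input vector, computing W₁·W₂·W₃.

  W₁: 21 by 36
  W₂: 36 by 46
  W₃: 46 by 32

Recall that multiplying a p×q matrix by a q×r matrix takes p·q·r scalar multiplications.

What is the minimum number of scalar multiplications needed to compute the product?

Order (W₁·(W₂·W₃)): (W₂·W₃): 36×46 by 46×32 → 36×32, cost 36·46·32 = 52992; (W₁·(W₂·W₃)): 21×36 by 36×32 → 21×32, cost 21·36·32 = 24192; cumulative 77184. Total 77184.
Order ((W₁·W₂)·W₃): (W₁·W₂): 21×36 by 36×46 → 21×46, cost 21·36·46 = 34776; ((W₁·W₂)·W₃): 21×46 by 46×32 → 21×32, cost 21·46·32 = 30912; cumulative 65688. Total 65688.
Minimum: 65688.

65688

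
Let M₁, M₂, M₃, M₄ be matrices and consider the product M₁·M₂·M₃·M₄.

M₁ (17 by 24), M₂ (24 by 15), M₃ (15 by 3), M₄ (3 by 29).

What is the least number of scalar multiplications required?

Adjacent pairs: M₁M₂ = 17·24·15 = 6120; M₂M₃ = 24·15·3 = 1080; M₃M₄ = 15·3·29 = 1305.
Length 3: M₁..M₃: k=1: 0+1080+17·24·3=2304; k=2: 6120+0+17·15·3=6885 → min 2304 | M₂..M₄: k=2: 0+1305+24·15·29=11745; k=3: 1080+0+24·3·29=3168 → min 3168.
Length 4: M₁..M₄: k=1: 0+3168+17·24·29=15000; k=2: 6120+1305+17·15·29=14820; k=3: 2304+0+17·3·29=3783 → min 3783.
Optimal order: ((M₁·(M₂·M₃))·M₄) with cost 3783.

3783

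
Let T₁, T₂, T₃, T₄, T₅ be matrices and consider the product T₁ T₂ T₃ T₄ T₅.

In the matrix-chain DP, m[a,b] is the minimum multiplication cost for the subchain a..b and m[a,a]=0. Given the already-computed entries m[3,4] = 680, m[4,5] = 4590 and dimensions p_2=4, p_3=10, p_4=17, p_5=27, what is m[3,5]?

2516

m[3,5] = min over k∈[3,4] of m[3,k]+m[k+1,5]+p_{2}·p_k·p_{5}.
k=3: 0 + 4590 + 4·10·27 = 5670; k=4: 680 + 0 + 4·17·27 = 2516.
Minimum: 2516 at k=4.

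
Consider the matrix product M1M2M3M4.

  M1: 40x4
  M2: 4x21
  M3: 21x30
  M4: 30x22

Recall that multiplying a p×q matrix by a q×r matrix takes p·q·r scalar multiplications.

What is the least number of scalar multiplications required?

8680

Adjacent pairs: M1M2 = 40·4·21 = 3360; M2M3 = 4·21·30 = 2520; M3M4 = 21·30·22 = 13860.
Length 3: M1..M3: k=1: 0+2520+40·4·30=7320; k=2: 3360+0+40·21·30=28560 → min 7320 | M2..M4: k=2: 0+13860+4·21·22=15708; k=3: 2520+0+4·30·22=5160 → min 5160.
Length 4: M1..M4: k=1: 0+5160+40·4·22=8680; k=2: 3360+13860+40·21·22=35700; k=3: 7320+0+40·30·22=33720 → min 8680.
Optimal order: (M1((M2M3)M4)) with cost 8680.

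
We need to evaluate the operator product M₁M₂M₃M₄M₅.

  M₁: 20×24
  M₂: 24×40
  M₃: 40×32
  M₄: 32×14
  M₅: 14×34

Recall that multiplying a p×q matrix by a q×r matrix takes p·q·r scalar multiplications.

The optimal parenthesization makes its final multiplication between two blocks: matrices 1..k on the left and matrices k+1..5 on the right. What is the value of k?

Adjacent pairs: M₁M₂ = 20·24·40 = 19200; M₂M₃ = 24·40·32 = 30720; M₃M₄ = 40·32·14 = 17920; M₄M₅ = 32·14·34 = 15232.
Length 3: M₁..M₃: k=1: 0+30720+20·24·32=46080; k=2: 19200+0+20·40·32=44800 → min 44800 | M₂..M₄: k=2: 0+17920+24·40·14=31360; k=3: 30720+0+24·32·14=41472 → min 31360 | M₃..M₅: k=3: 0+15232+40·32·34=58752; k=4: 17920+0+40·14·34=36960 → min 36960.
Length 4: M₁..M₄: k=1: 0+31360+20·24·14=38080; k=2: 19200+17920+20·40·14=48320; k=3: 44800+0+20·32·14=53760 → min 38080 | M₂..M₅: k=2: 0+36960+24·40·34=69600; k=3: 30720+15232+24·32·34=72064; k=4: 31360+0+24·14·34=42784 → min 42784.
Top-level splits: k=1: (M₁..M₁)·(M₂..M₅) → 0+42784+20·24·34 = 59104; k=2: (M₁..M₂)·(M₃..M₅) → 19200+36960+20·40·34 = 83360; k=3: (M₁..M₃)·(M₄..M₅) → 44800+15232+20·32·34 = 81792; k=4: (M₁..M₄)·(M₅..M₅) → 38080+0+20·14·34 = 47600.
Best split is after M₄, i.e. k = 4.

4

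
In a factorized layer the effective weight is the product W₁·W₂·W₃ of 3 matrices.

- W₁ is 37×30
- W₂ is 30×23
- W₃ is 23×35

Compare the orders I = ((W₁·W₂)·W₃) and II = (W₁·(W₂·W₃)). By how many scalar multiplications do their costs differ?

Order I = ((W₁·W₂)·W₃): (W₁·W₂): 37×30 by 30×23 → 37×23, cost 37·30·23 = 25530; ((W₁·W₂)·W₃): 37×23 by 23×35 → 37×35, cost 37·23·35 = 29785; cumulative 55315. Total 55315.
Order II = (W₁·(W₂·W₃)): (W₂·W₃): 30×23 by 23×35 → 30×35, cost 30·23·35 = 24150; (W₁·(W₂·W₃)): 37×30 by 30×35 → 37×35, cost 37·30·35 = 38850; cumulative 63000. Total 63000.
Difference: |55315 − 63000| = 7685.

7685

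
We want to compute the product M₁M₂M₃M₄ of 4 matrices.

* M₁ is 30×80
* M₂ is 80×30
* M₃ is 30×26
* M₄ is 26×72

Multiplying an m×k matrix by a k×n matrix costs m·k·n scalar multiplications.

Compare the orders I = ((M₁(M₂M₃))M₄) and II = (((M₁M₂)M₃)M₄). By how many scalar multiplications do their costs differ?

Order I = ((M₁(M₂M₃))M₄): (M₂M₃): 80×30 by 30×26 → 80×26, cost 80·30·26 = 62400; (M₁(M₂M₃)): 30×80 by 80×26 → 30×26, cost 30·80·26 = 62400; cumulative 124800; ((M₁(M₂M₃))M₄): 30×26 by 26×72 → 30×72, cost 30·26·72 = 56160; cumulative 180960. Total 180960.
Order II = (((M₁M₂)M₃)M₄): (M₁M₂): 30×80 by 80×30 → 30×30, cost 30·80·30 = 72000; ((M₁M₂)M₃): 30×30 by 30×26 → 30×26, cost 30·30·26 = 23400; cumulative 95400; (((M₁M₂)M₃)M₄): 30×26 by 26×72 → 30×72, cost 30·26·72 = 56160; cumulative 151560. Total 151560.
Difference: |180960 − 151560| = 29400.

29400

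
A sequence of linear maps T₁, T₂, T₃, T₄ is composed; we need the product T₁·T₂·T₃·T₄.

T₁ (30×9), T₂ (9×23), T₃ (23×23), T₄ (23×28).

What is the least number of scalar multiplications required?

18117

Adjacent pairs: T₁T₂ = 30·9·23 = 6210; T₂T₃ = 9·23·23 = 4761; T₃T₄ = 23·23·28 = 14812.
Length 3: T₁..T₃: k=1: 0+4761+30·9·23=10971; k=2: 6210+0+30·23·23=22080 → min 10971 | T₂..T₄: k=2: 0+14812+9·23·28=20608; k=3: 4761+0+9·23·28=10557 → min 10557.
Length 4: T₁..T₄: k=1: 0+10557+30·9·28=18117; k=2: 6210+14812+30·23·28=40342; k=3: 10971+0+30·23·28=30291 → min 18117.
Optimal order: (T₁·((T₂·T₃)·T₄)) with cost 18117.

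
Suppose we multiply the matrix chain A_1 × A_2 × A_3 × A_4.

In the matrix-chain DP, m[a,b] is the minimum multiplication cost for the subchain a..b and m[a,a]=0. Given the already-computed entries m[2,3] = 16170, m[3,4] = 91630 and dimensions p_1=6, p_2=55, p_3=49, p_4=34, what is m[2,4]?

26166

m[2,4] = min over k∈[2,3] of m[2,k]+m[k+1,4]+p_{1}·p_k·p_{4}.
k=2: 0 + 91630 + 6·55·34 = 102850; k=3: 16170 + 0 + 6·49·34 = 26166.
Minimum: 26166 at k=3.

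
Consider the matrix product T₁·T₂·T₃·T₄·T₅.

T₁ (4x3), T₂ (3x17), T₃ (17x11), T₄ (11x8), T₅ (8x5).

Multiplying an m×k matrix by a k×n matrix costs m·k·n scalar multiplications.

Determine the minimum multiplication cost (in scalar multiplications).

Adjacent pairs: T₁T₂ = 4·3·17 = 204; T₂T₃ = 3·17·11 = 561; T₃T₄ = 17·11·8 = 1496; T₄T₅ = 11·8·5 = 440.
Length 3: T₁..T₃: k=1: 0+561+4·3·11=693; k=2: 204+0+4·17·11=952 → min 693 | T₂..T₄: k=2: 0+1496+3·17·8=1904; k=3: 561+0+3·11·8=825 → min 825 | T₃..T₅: k=3: 0+440+17·11·5=1375; k=4: 1496+0+17·8·5=2176 → min 1375.
Length 4: T₁..T₄: k=1: 0+825+4·3·8=921; k=2: 204+1496+4·17·8=2244; k=3: 693+0+4·11·8=1045 → min 921 | T₂..T₅: k=2: 0+1375+3·17·5=1630; k=3: 561+440+3·11·5=1166; k=4: 825+0+3·8·5=945 → min 945.
Length 5: T₁..T₅: k=1: 0+945+4·3·5=1005; k=2: 204+1375+4·17·5=1919; k=3: 693+440+4·11·5=1353; k=4: 921+0+4·8·5=1081 → min 1005.
Optimal order: (T₁·(((T₂·T₃)·T₄)·T₅)) with cost 1005.

1005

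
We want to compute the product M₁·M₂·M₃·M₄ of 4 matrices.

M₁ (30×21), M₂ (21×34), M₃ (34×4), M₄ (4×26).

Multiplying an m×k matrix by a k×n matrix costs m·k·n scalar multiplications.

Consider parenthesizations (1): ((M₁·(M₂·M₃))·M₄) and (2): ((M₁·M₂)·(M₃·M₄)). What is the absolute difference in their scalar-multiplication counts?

Order (1) = ((M₁·(M₂·M₃))·M₄): (M₂·M₃): 21×34 by 34×4 → 21×4, cost 21·34·4 = 2856; (M₁·(M₂·M₃)): 30×21 by 21×4 → 30×4, cost 30·21·4 = 2520; cumulative 5376; ((M₁·(M₂·M₃))·M₄): 30×4 by 4×26 → 30×26, cost 30·4·26 = 3120; cumulative 8496. Total 8496.
Order (2) = ((M₁·M₂)·(M₃·M₄)): (M₁·M₂): 30×21 by 21×34 → 30×34, cost 30·21·34 = 21420; (M₃·M₄): 34×4 by 4×26 → 34×26, cost 34·4·26 = 3536; ((M₁·M₂)·(M₃·M₄)): 30×34 by 34×26 → 30×26, cost 30·34·26 = 26520; cumulative 51476. Total 51476.
Difference: |8496 − 51476| = 42980.

42980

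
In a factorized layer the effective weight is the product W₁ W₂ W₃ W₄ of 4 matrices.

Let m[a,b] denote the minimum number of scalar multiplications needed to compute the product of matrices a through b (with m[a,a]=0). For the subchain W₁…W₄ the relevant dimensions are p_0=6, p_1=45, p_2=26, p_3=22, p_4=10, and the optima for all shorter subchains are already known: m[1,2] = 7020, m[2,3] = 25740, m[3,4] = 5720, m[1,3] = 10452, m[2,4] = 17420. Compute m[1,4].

11772

m[1,4] = min over k∈[1,3] of m[1,k]+m[k+1,4]+p_{0}·p_k·p_{4}.
k=1: 0 + 17420 + 6·45·10 = 20120; k=2: 7020 + 5720 + 6·26·10 = 14300; k=3: 10452 + 0 + 6·22·10 = 11772.
Minimum: 11772 at k=3.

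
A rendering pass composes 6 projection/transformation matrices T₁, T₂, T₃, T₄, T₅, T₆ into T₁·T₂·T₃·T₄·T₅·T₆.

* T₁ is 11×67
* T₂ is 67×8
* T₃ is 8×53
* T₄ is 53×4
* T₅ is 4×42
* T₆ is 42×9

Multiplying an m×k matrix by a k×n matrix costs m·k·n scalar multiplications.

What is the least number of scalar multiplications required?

Adjacent pairs: T₁T₂ = 11·67·8 = 5896; T₂T₃ = 67·8·53 = 28408; T₃T₄ = 8·53·4 = 1696; T₄T₅ = 53·4·42 = 8904; T₅T₆ = 4·42·9 = 1512.
Length 3: T₁..T₃: k=1: 0+28408+11·67·53=67469; k=2: 5896+0+11·8·53=10560 → min 10560 | T₂..T₄: k=2: 0+1696+67·8·4=3840; k=3: 28408+0+67·53·4=42612 → min 3840 | T₃..T₅: k=3: 0+8904+8·53·42=26712; k=4: 1696+0+8·4·42=3040 → min 3040 | T₄..T₆: k=4: 0+1512+53·4·9=3420; k=5: 8904+0+53·42·9=28938 → min 3420.
Length 4: T₁..T₄: k=1: 0+3840+11·67·4=6788; k=2: 5896+1696+11·8·4=7944; k=3: 10560+0+11·53·4=12892 → min 6788 | T₂..T₅: k=2: 0+3040+67·8·42=25552; k=3: 28408+8904+67·53·42=186454; k=4: 3840+0+67·4·42=15096 → min 15096 | T₃..T₆: k=3: 0+3420+8·53·9=7236; k=4: 1696+1512+8·4·9=3496; k=5: 3040+0+8·42·9=6064 → min 3496.
Length 5: T₁..T₅: k=1: 0+15096+11·67·42=46050; k=2: 5896+3040+11·8·42=12632; k=3: 10560+8904+11·53·42=43950; k=4: 6788+0+11·4·42=8636 → min 8636 | T₂..T₆: k=2: 0+3496+67·8·9=8320; k=3: 28408+3420+67·53·9=63787; k=4: 3840+1512+67·4·9=7764; k=5: 15096+0+67·42·9=40422 → min 7764.
Length 6: T₁..T₆: k=1: 0+7764+11·67·9=14397; k=2: 5896+3496+11·8·9=10184; k=3: 10560+3420+11·53·9=19227; k=4: 6788+1512+11·4·9=8696; k=5: 8636+0+11·42·9=12794 → min 8696.
Optimal order: ((T₁·(T₂·(T₃·T₄)))·(T₅·T₆)) with cost 8696.

8696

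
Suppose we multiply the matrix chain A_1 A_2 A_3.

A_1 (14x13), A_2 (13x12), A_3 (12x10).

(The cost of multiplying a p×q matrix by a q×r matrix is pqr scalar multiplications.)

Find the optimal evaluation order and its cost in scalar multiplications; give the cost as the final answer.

3380

(A_1 (A_2 A_3)): cost 3380.
((A_1 A_2) A_3): cost 3864.
Optimal: (A_1 (A_2 A_3)) with cost 3380.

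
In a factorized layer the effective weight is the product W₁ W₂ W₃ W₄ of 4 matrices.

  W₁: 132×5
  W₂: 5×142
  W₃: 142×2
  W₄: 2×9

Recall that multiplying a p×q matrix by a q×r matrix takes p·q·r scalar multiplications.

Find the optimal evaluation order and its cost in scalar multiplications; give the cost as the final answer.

Adjacent pairs: W₁W₂ = 132·5·142 = 93720; W₂W₃ = 5·142·2 = 1420; W₃W₄ = 142·2·9 = 2556.
Length 3: W₁..W₃: k=1: 0+1420+132·5·2=2740; k=2: 93720+0+132·142·2=131208 → min 2740 | W₂..W₄: k=2: 0+2556+5·142·9=8946; k=3: 1420+0+5·2·9=1510 → min 1510.
Length 4: W₁..W₄: k=1: 0+1510+132·5·9=7450; k=2: 93720+2556+132·142·9=264972; k=3: 2740+0+132·2·9=5116 → min 5116.
Optimal parenthesization: ((W₁ (W₂ W₃)) W₄) with cost 5116.

5116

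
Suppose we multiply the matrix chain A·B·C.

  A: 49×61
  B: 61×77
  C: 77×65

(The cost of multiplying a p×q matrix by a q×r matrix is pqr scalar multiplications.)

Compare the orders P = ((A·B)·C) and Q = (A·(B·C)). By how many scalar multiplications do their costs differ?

24192

Order P = ((A·B)·C): (A·B): 49×61 by 61×77 → 49×77, cost 49·61·77 = 230153; ((A·B)·C): 49×77 by 77×65 → 49×65, cost 49·77·65 = 245245; cumulative 475398. Total 475398.
Order Q = (A·(B·C)): (B·C): 61×77 by 77×65 → 61×65, cost 61·77·65 = 305305; (A·(B·C)): 49×61 by 61×65 → 49×65, cost 49·61·65 = 194285; cumulative 499590. Total 499590.
Difference: |475398 − 499590| = 24192.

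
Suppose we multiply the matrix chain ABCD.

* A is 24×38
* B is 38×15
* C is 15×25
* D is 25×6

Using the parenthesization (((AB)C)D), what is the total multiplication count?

26280

(AB): 24×38 by 38×15 → 24×15, cost 24·38·15 = 13680
((AB)C): 24×15 by 15×25 → 24×25, cost 24·15·25 = 9000; cumulative 22680
(((AB)C)D): 24×25 by 25×6 → 24×6, cost 24·25·6 = 3600; cumulative 26280
Total: 26280 scalar multiplications.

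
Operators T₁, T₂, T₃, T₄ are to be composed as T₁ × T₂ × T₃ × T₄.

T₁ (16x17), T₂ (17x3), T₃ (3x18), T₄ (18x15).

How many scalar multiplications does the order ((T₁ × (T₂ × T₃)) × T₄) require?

10134

(T₂ × T₃): 17×3 by 3×18 → 17×18, cost 17·3·18 = 918
(T₁ × (T₂ × T₃)): 16×17 by 17×18 → 16×18, cost 16·17·18 = 4896; cumulative 5814
((T₁ × (T₂ × T₃)) × T₄): 16×18 by 18×15 → 16×15, cost 16·18·15 = 4320; cumulative 10134
Total: 10134 scalar multiplications.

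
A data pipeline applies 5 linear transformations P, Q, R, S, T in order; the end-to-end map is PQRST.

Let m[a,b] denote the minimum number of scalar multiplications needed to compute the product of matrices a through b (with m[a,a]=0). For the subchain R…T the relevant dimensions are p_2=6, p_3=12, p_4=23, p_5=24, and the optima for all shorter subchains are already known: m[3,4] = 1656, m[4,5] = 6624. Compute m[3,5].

m[3,5] = min over k∈[3,4] of m[3,k]+m[k+1,5]+p_{2}·p_k·p_{5}.
k=3: 0 + 6624 + 6·12·24 = 8352; k=4: 1656 + 0 + 6·23·24 = 4968.
Minimum: 4968 at k=4.

4968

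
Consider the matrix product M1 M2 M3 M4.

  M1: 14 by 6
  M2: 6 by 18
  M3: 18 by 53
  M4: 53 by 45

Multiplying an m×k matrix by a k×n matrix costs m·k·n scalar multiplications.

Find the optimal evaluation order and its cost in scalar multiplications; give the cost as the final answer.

23814

Adjacent pairs: M1M2 = 14·6·18 = 1512; M2M3 = 6·18·53 = 5724; M3M4 = 18·53·45 = 42930.
Length 3: M1..M3: k=1: 0+5724+14·6·53=10176; k=2: 1512+0+14·18·53=14868 → min 10176 | M2..M4: k=2: 0+42930+6·18·45=47790; k=3: 5724+0+6·53·45=20034 → min 20034.
Length 4: M1..M4: k=1: 0+20034+14·6·45=23814; k=2: 1512+42930+14·18·45=55782; k=3: 10176+0+14·53·45=43566 → min 23814.
Optimal parenthesization: (M1 ((M2 M3) M4)) with cost 23814.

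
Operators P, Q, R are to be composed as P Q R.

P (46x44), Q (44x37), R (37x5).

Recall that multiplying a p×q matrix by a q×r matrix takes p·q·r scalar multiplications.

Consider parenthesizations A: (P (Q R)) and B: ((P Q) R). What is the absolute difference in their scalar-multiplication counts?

Order A = (P (Q R)): (Q R): 44×37 by 37×5 → 44×5, cost 44·37·5 = 8140; (P (Q R)): 46×44 by 44×5 → 46×5, cost 46·44·5 = 10120; cumulative 18260. Total 18260.
Order B = ((P Q) R): (P Q): 46×44 by 44×37 → 46×37, cost 46·44·37 = 74888; ((P Q) R): 46×37 by 37×5 → 46×5, cost 46·37·5 = 8510; cumulative 83398. Total 83398.
Difference: |18260 − 83398| = 65138.

65138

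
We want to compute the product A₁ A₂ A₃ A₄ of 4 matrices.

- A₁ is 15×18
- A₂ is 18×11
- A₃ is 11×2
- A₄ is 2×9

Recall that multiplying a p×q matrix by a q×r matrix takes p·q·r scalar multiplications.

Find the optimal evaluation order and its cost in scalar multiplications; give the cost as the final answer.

1206

Adjacent pairs: A₁A₂ = 15·18·11 = 2970; A₂A₃ = 18·11·2 = 396; A₃A₄ = 11·2·9 = 198.
Length 3: A₁..A₃: k=1: 0+396+15·18·2=936; k=2: 2970+0+15·11·2=3300 → min 936 | A₂..A₄: k=2: 0+198+18·11·9=1980; k=3: 396+0+18·2·9=720 → min 720.
Length 4: A₁..A₄: k=1: 0+720+15·18·9=3150; k=2: 2970+198+15·11·9=4653; k=3: 936+0+15·2·9=1206 → min 1206.
Optimal parenthesization: ((A₁ (A₂ A₃)) A₄) with cost 1206.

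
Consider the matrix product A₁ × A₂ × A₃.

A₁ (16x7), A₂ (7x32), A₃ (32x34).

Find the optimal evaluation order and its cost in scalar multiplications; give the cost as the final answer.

(A₁ × (A₂ × A₃)): cost 11424.
((A₁ × A₂) × A₃): cost 20992.
Optimal: (A₁ × (A₂ × A₃)) with cost 11424.

11424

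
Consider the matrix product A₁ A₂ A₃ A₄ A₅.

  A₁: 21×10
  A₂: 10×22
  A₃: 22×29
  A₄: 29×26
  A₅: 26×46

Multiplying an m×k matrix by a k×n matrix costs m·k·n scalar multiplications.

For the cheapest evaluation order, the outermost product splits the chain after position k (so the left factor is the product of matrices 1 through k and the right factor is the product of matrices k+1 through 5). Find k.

Adjacent pairs: A₁A₂ = 21·10·22 = 4620; A₂A₃ = 10·22·29 = 6380; A₃A₄ = 22·29·26 = 16588; A₄A₅ = 29·26·46 = 34684.
Length 3: A₁..A₃: k=1: 0+6380+21·10·29=12470; k=2: 4620+0+21·22·29=18018 → min 12470 | A₂..A₄: k=2: 0+16588+10·22·26=22308; k=3: 6380+0+10·29·26=13920 → min 13920 | A₃..A₅: k=3: 0+34684+22·29·46=64032; k=4: 16588+0+22·26·46=42900 → min 42900.
Length 4: A₁..A₄: k=1: 0+13920+21·10·26=19380; k=2: 4620+16588+21·22·26=33220; k=3: 12470+0+21·29·26=28304 → min 19380 | A₂..A₅: k=2: 0+42900+10·22·46=53020; k=3: 6380+34684+10·29·46=54404; k=4: 13920+0+10·26·46=25880 → min 25880.
Top-level splits: k=1: (A₁..A₁)·(A₂..A₅) → 0+25880+21·10·46 = 35540; k=2: (A₁..A₂)·(A₃..A₅) → 4620+42900+21·22·46 = 68772; k=3: (A₁..A₃)·(A₄..A₅) → 12470+34684+21·29·46 = 75168; k=4: (A₁..A₄)·(A₅..A₅) → 19380+0+21·26·46 = 44496.
Best split is after A₁, i.e. k = 1.

1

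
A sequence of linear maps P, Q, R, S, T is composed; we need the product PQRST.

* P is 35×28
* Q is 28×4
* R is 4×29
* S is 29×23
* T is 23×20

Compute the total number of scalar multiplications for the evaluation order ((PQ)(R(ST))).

(PQ): 35×28 by 28×4 → 35×4, cost 35·28·4 = 3920
(ST): 29×23 by 23×20 → 29×20, cost 29·23·20 = 13340
(R(ST)): 4×29 by 29×20 → 4×20, cost 4·29·20 = 2320; cumulative 15660
((PQ)(R(ST))): 35×4 by 4×20 → 35×20, cost 35·4·20 = 2800; cumulative 22380
Total: 22380 scalar multiplications.

22380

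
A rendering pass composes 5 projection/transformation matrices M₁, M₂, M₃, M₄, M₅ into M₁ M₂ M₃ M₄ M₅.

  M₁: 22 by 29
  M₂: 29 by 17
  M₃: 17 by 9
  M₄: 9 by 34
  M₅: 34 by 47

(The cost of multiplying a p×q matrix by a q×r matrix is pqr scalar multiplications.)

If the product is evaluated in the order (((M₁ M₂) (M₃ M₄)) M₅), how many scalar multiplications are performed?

63920

(M₁ M₂): 22×29 by 29×17 → 22×17, cost 22·29·17 = 10846
(M₃ M₄): 17×9 by 9×34 → 17×34, cost 17·9·34 = 5202
((M₁ M₂) (M₃ M₄)): 22×17 by 17×34 → 22×34, cost 22·17·34 = 12716; cumulative 28764
(((M₁ M₂) (M₃ M₄)) M₅): 22×34 by 34×47 → 22×47, cost 22·34·47 = 35156; cumulative 63920
Total: 63920 scalar multiplications.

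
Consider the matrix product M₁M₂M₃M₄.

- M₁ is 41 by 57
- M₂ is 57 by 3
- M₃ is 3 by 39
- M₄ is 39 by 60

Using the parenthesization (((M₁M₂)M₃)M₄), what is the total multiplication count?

107748

(M₁M₂): 41×57 by 57×3 → 41×3, cost 41·57·3 = 7011
((M₁M₂)M₃): 41×3 by 3×39 → 41×39, cost 41·3·39 = 4797; cumulative 11808
(((M₁M₂)M₃)M₄): 41×39 by 39×60 → 41×60, cost 41·39·60 = 95940; cumulative 107748
Total: 107748 scalar multiplications.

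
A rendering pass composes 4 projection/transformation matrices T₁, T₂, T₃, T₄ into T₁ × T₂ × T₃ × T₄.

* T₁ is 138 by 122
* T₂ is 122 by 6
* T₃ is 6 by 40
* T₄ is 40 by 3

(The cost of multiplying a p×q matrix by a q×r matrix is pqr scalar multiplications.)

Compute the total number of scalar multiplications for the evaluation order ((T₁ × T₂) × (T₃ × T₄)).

(T₁ × T₂): 138×122 by 122×6 → 138×6, cost 138·122·6 = 101016
(T₃ × T₄): 6×40 by 40×3 → 6×3, cost 6·40·3 = 720
((T₁ × T₂) × (T₃ × T₄)): 138×6 by 6×3 → 138×3, cost 138·6·3 = 2484; cumulative 104220
Total: 104220 scalar multiplications.

104220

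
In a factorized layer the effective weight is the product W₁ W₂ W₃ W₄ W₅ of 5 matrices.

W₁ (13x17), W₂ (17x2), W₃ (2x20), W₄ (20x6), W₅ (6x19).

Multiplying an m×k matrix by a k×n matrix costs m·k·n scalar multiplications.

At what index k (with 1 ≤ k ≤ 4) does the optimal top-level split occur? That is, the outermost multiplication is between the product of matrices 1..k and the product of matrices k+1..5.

Adjacent pairs: W₁W₂ = 13·17·2 = 442; W₂W₃ = 17·2·20 = 680; W₃W₄ = 2·20·6 = 240; W₄W₅ = 20·6·19 = 2280.
Length 3: W₁..W₃: k=1: 0+680+13·17·20=5100; k=2: 442+0+13·2·20=962 → min 962 | W₂..W₄: k=2: 0+240+17·2·6=444; k=3: 680+0+17·20·6=2720 → min 444 | W₃..W₅: k=3: 0+2280+2·20·19=3040; k=4: 240+0+2·6·19=468 → min 468.
Length 4: W₁..W₄: k=1: 0+444+13·17·6=1770; k=2: 442+240+13·2·6=838; k=3: 962+0+13·20·6=2522 → min 838 | W₂..W₅: k=2: 0+468+17·2·19=1114; k=3: 680+2280+17·20·19=9420; k=4: 444+0+17·6·19=2382 → min 1114.
Top-level splits: k=1: (W₁..W₁)·(W₂..W₅) → 0+1114+13·17·19 = 5313; k=2: (W₁..W₂)·(W₃..W₅) → 442+468+13·2·19 = 1404; k=3: (W₁..W₃)·(W₄..W₅) → 962+2280+13·20·19 = 8182; k=4: (W₁..W₄)·(W₅..W₅) → 838+0+13·6·19 = 2320.
Best split is after W₂, i.e. k = 2.

2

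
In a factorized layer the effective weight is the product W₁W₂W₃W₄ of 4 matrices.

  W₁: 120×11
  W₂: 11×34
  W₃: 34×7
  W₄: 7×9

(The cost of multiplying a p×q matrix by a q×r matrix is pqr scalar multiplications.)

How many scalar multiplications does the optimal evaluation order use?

Adjacent pairs: W₁W₂ = 120·11·34 = 44880; W₂W₃ = 11·34·7 = 2618; W₃W₄ = 34·7·9 = 2142.
Length 3: W₁..W₃: k=1: 0+2618+120·11·7=11858; k=2: 44880+0+120·34·7=73440 → min 11858 | W₂..W₄: k=2: 0+2142+11·34·9=5508; k=3: 2618+0+11·7·9=3311 → min 3311.
Length 4: W₁..W₄: k=1: 0+3311+120·11·9=15191; k=2: 44880+2142+120·34·9=83742; k=3: 11858+0+120·7·9=19418 → min 15191.
Optimal order: (W₁((W₂W₃)W₄)) with cost 15191.

15191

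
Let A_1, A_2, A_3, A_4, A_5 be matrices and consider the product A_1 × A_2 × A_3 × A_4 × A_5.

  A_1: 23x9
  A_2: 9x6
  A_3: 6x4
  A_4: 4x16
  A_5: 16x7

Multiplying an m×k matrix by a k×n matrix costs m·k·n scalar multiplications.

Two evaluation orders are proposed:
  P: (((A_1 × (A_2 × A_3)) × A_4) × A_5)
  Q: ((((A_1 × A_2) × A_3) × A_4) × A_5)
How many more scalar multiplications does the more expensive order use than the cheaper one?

750

Order P = (((A_1 × (A_2 × A_3)) × A_4) × A_5): (A_2 × A_3): 9×6 by 6×4 → 9×4, cost 9·6·4 = 216; (A_1 × (A_2 × A_3)): 23×9 by 9×4 → 23×4, cost 23·9·4 = 828; cumulative 1044; ((A_1 × (A_2 × A_3)) × A_4): 23×4 by 4×16 → 23×16, cost 23·4·16 = 1472; cumulative 2516; (((A_1 × (A_2 × A_3)) × A_4) × A_5): 23×16 by 16×7 → 23×7, cost 23·16·7 = 2576; cumulative 5092. Total 5092.
Order Q = ((((A_1 × A_2) × A_3) × A_4) × A_5): (A_1 × A_2): 23×9 by 9×6 → 23×6, cost 23·9·6 = 1242; ((A_1 × A_2) × A_3): 23×6 by 6×4 → 23×4, cost 23·6·4 = 552; cumulative 1794; (((A_1 × A_2) × A_3) × A_4): 23×4 by 4×16 → 23×16, cost 23·4·16 = 1472; cumulative 3266; ((((A_1 × A_2) × A_3) × A_4) × A_5): 23×16 by 16×7 → 23×7, cost 23·16·7 = 2576; cumulative 5842. Total 5842.
Difference: |5092 − 5842| = 750.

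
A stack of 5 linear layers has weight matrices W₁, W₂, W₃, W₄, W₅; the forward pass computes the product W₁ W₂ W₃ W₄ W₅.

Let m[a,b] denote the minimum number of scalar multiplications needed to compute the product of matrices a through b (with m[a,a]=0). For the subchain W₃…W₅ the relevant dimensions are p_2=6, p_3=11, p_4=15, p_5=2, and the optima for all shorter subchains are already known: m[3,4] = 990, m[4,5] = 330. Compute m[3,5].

462

m[3,5] = min over k∈[3,4] of m[3,k]+m[k+1,5]+p_{2}·p_k·p_{5}.
k=3: 0 + 330 + 6·11·2 = 462; k=4: 990 + 0 + 6·15·2 = 1170.
Minimum: 462 at k=3.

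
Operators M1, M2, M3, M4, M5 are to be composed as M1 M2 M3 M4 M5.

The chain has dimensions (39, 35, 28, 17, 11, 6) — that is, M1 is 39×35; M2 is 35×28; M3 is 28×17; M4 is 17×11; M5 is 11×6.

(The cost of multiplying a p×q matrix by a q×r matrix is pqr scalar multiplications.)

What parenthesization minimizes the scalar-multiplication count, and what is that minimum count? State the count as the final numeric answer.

18048

Adjacent pairs: M1M2 = 39·35·28 = 38220; M2M3 = 35·28·17 = 16660; M3M4 = 28·17·11 = 5236; M4M5 = 17·11·6 = 1122.
Length 3: M1..M3: k=1: 0+16660+39·35·17=39865; k=2: 38220+0+39·28·17=56784 → min 39865 | M2..M4: k=2: 0+5236+35·28·11=16016; k=3: 16660+0+35·17·11=23205 → min 16016 | M3..M5: k=3: 0+1122+28·17·6=3978; k=4: 5236+0+28·11·6=7084 → min 3978.
Length 4: M1..M4: k=1: 0+16016+39·35·11=31031; k=2: 38220+5236+39·28·11=55468; k=3: 39865+0+39·17·11=47158 → min 31031 | M2..M5: k=2: 0+3978+35·28·6=9858; k=3: 16660+1122+35·17·6=21352; k=4: 16016+0+35·11·6=18326 → min 9858.
Length 5: M1..M5: k=1: 0+9858+39·35·6=18048; k=2: 38220+3978+39·28·6=48750; k=3: 39865+1122+39·17·6=44965; k=4: 31031+0+39·11·6=33605 → min 18048.
Optimal parenthesization: (M1 (M2 (M3 (M4 M5)))) with cost 18048.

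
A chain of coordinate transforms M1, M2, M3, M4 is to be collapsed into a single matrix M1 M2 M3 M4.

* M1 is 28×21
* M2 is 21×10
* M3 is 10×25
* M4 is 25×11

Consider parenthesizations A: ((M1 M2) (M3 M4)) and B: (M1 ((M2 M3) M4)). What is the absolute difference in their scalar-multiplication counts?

Order A = ((M1 M2) (M3 M4)): (M1 M2): 28×21 by 21×10 → 28×10, cost 28·21·10 = 5880; (M3 M4): 10×25 by 25×11 → 10×11, cost 10·25·11 = 2750; ((M1 M2) (M3 M4)): 28×10 by 10×11 → 28×11, cost 28·10·11 = 3080; cumulative 11710. Total 11710.
Order B = (M1 ((M2 M3) M4)): (M2 M3): 21×10 by 10×25 → 21×25, cost 21·10·25 = 5250; ((M2 M3) M4): 21×25 by 25×11 → 21×11, cost 21·25·11 = 5775; cumulative 11025; (M1 ((M2 M3) M4)): 28×21 by 21×11 → 28×11, cost 28·21·11 = 6468; cumulative 17493. Total 17493.
Difference: |11710 − 17493| = 5783.

5783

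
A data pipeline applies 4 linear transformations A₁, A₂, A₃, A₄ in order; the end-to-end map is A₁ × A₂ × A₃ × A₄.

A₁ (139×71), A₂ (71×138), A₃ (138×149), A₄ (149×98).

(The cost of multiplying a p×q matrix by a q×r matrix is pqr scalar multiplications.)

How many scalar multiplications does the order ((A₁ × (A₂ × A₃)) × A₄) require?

(A₂ × A₃): 71×138 by 138×149 → 71×149, cost 71·138·149 = 1459902
(A₁ × (A₂ × A₃)): 139×71 by 71×149 → 139×149, cost 139·71·149 = 1470481; cumulative 2930383
((A₁ × (A₂ × A₃)) × A₄): 139×149 by 149×98 → 139×98, cost 139·149·98 = 2029678; cumulative 4960061
Total: 4960061 scalar multiplications.

4960061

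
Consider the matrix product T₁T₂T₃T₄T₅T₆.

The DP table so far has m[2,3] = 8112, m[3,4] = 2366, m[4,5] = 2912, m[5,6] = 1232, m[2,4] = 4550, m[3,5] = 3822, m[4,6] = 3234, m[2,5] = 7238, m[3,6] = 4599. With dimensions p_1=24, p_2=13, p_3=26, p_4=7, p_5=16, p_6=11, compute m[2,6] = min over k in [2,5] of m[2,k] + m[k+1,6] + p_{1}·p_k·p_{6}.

7630

m[2,6] = min over k∈[2,5] of m[2,k]+m[k+1,6]+p_{1}·p_k·p_{6}.
k=2: 0 + 4599 + 24·13·11 = 8031; k=3: 8112 + 3234 + 24·26·11 = 18210; k=4: 4550 + 1232 + 24·7·11 = 7630; k=5: 7238 + 0 + 24·16·11 = 11462.
Minimum: 7630 at k=4.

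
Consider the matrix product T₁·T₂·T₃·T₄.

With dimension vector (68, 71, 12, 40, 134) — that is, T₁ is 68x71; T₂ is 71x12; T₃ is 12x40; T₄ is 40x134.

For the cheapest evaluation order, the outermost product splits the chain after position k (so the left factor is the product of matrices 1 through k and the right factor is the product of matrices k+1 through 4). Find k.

Adjacent pairs: T₁T₂ = 68·71·12 = 57936; T₂T₃ = 71·12·40 = 34080; T₃T₄ = 12·40·134 = 64320.
Length 3: T₁..T₃: k=1: 0+34080+68·71·40=227200; k=2: 57936+0+68·12·40=90576 → min 90576 | T₂..T₄: k=2: 0+64320+71·12·134=178488; k=3: 34080+0+71·40·134=414640 → min 178488.
Top-level splits: k=1: (T₁..T₁)·(T₂..T₄) → 0+178488+68·71·134 = 825440; k=2: (T₁..T₂)·(T₃..T₄) → 57936+64320+68·12·134 = 231600; k=3: (T₁..T₃)·(T₄..T₄) → 90576+0+68·40·134 = 455056.
Best split is after T₂, i.e. k = 2.

2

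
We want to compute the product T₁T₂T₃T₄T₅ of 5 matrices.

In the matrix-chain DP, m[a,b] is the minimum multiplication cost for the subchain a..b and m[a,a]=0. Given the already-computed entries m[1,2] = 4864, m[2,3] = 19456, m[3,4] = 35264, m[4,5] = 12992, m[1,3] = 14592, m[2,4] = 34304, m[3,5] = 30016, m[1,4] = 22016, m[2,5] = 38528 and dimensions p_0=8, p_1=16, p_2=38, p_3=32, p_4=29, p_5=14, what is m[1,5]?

m[1,5] = min over k∈[1,4] of m[1,k]+m[k+1,5]+p_{0}·p_k·p_{5}.
k=1: 0 + 38528 + 8·16·14 = 40320; k=2: 4864 + 30016 + 8·38·14 = 39136; k=3: 14592 + 12992 + 8·32·14 = 31168; k=4: 22016 + 0 + 8·29·14 = 25264.
Minimum: 25264 at k=4.

25264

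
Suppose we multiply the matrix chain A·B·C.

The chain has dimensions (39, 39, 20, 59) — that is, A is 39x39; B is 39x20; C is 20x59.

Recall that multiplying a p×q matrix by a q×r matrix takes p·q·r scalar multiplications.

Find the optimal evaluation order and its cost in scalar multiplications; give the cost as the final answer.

(A·(B·C)): cost 135759.
((A·B)·C): cost 76440.
Optimal: ((A·B)·C) with cost 76440.

76440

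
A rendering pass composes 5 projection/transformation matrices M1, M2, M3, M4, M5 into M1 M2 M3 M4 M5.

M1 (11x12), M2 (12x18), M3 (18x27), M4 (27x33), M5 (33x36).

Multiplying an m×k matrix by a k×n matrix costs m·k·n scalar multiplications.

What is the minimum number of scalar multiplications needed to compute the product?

Adjacent pairs: M1M2 = 11·12·18 = 2376; M2M3 = 12·18·27 = 5832; M3M4 = 18·27·33 = 16038; M4M5 = 27·33·36 = 32076.
Length 3: M1..M3: k=1: 0+5832+11·12·27=9396; k=2: 2376+0+11·18·27=7722 → min 7722 | M2..M4: k=2: 0+16038+12·18·33=23166; k=3: 5832+0+12·27·33=16524 → min 16524 | M3..M5: k=3: 0+32076+18·27·36=49572; k=4: 16038+0+18·33·36=37422 → min 37422.
Length 4: M1..M4: k=1: 0+16524+11·12·33=20880; k=2: 2376+16038+11·18·33=24948; k=3: 7722+0+11·27·33=17523 → min 17523 | M2..M5: k=2: 0+37422+12·18·36=45198; k=3: 5832+32076+12·27·36=49572; k=4: 16524+0+12·33·36=30780 → min 30780.
Length 5: M1..M5: k=1: 0+30780+11·12·36=35532; k=2: 2376+37422+11·18·36=46926; k=3: 7722+32076+11·27·36=50490; k=4: 17523+0+11·33·36=30591 → min 30591.
Optimal order: ((((M1 M2) M3) M4) M5) with cost 30591.

30591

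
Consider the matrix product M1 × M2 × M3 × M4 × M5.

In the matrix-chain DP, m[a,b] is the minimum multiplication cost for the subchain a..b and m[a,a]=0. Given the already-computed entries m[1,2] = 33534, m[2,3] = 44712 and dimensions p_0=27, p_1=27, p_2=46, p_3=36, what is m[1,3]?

m[1,3] = min over k∈[1,2] of m[1,k]+m[k+1,3]+p_{0}·p_k·p_{3}.
k=1: 0 + 44712 + 27·27·36 = 70956; k=2: 33534 + 0 + 27·46·36 = 78246.
Minimum: 70956 at k=1.

70956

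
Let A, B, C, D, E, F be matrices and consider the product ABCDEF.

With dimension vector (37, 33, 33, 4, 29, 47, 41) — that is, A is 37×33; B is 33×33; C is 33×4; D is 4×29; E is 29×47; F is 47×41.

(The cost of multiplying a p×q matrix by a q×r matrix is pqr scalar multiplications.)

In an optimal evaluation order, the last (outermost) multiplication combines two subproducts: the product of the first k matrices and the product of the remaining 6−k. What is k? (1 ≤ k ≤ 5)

3

Adjacent pairs: AB = 37·33·33 = 40293; BC = 33·33·4 = 4356; CD = 33·4·29 = 3828; DE = 4·29·47 = 5452; EF = 29·47·41 = 55883.
Length 3: A..C: k=1: 0+4356+37·33·4=9240; k=2: 40293+0+37·33·4=45177 → min 9240 | B..D: k=2: 0+3828+33·33·29=35409; k=3: 4356+0+33·4·29=8184 → min 8184 | C..E: k=3: 0+5452+33·4·47=11656; k=4: 3828+0+33·29·47=48807 → min 11656 | D..F: k=4: 0+55883+4·29·41=60639; k=5: 5452+0+4·47·41=13160 → min 13160.
Length 4: A..D: k=1: 0+8184+37·33·29=43593; k=2: 40293+3828+37·33·29=79530; k=3: 9240+0+37·4·29=13532 → min 13532 | B..E: k=2: 0+11656+33·33·47=62839; k=3: 4356+5452+33·4·47=16012; k=4: 8184+0+33·29·47=53163 → min 16012 | C..F: k=3: 0+13160+33·4·41=18572; k=4: 3828+55883+33·29·41=98948; k=5: 11656+0+33·47·41=75247 → min 18572.
Length 5: A..E: k=1: 0+16012+37·33·47=73399; k=2: 40293+11656+37·33·47=109336; k=3: 9240+5452+37·4·47=21648; k=4: 13532+0+37·29·47=63963 → min 21648 | B..F: k=2: 0+18572+33·33·41=63221; k=3: 4356+13160+33·4·41=22928; k=4: 8184+55883+33·29·41=103304; k=5: 16012+0+33·47·41=79603 → min 22928.
Top-level splits: k=1: (A..A)·(B..F) → 0+22928+37·33·41 = 72989; k=2: (A..B)·(C..F) → 40293+18572+37·33·41 = 108926; k=3: (A..C)·(D..F) → 9240+13160+37·4·41 = 28468; k=4: (A..D)·(E..F) → 13532+55883+37·29·41 = 113408; k=5: (A..E)·(F..F) → 21648+0+37·47·41 = 92947.
Best split is after C, i.e. k = 3.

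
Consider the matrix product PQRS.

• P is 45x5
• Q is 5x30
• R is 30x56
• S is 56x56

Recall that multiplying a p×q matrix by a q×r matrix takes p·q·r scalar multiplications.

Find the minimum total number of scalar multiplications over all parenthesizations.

36680

Adjacent pairs: PQ = 45·5·30 = 6750; QR = 5·30·56 = 8400; RS = 30·56·56 = 94080.
Length 3: P..R: k=1: 0+8400+45·5·56=21000; k=2: 6750+0+45·30·56=82350 → min 21000 | Q..S: k=2: 0+94080+5·30·56=102480; k=3: 8400+0+5·56·56=24080 → min 24080.
Length 4: P..S: k=1: 0+24080+45·5·56=36680; k=2: 6750+94080+45·30·56=176430; k=3: 21000+0+45·56·56=162120 → min 36680.
Optimal order: (P((QR)S)) with cost 36680.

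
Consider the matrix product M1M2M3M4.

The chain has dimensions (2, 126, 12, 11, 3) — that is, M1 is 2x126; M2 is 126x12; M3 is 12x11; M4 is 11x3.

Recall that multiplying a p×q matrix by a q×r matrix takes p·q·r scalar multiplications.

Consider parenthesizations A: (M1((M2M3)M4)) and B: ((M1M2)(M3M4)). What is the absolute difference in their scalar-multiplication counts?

18054

Order A = (M1((M2M3)M4)): (M2M3): 126×12 by 12×11 → 126×11, cost 126·12·11 = 16632; ((M2M3)M4): 126×11 by 11×3 → 126×3, cost 126·11·3 = 4158; cumulative 20790; (M1((M2M3)M4)): 2×126 by 126×3 → 2×3, cost 2·126·3 = 756; cumulative 21546. Total 21546.
Order B = ((M1M2)(M3M4)): (M1M2): 2×126 by 126×12 → 2×12, cost 2·126·12 = 3024; (M3M4): 12×11 by 11×3 → 12×3, cost 12·11·3 = 396; ((M1M2)(M3M4)): 2×12 by 12×3 → 2×3, cost 2·12·3 = 72; cumulative 3492. Total 3492.
Difference: |21546 − 3492| = 18054.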